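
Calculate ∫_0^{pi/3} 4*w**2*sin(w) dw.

-4 - 2*pi**2/9 + 4*sqrt(3)*pi/3

Integrate by parts twice (u = w^2, dv = 4*sin(w) dw).
An antiderivative is F(w) = -4*w**2*cos(w) + 8*w*sin(w) + 8*cos(w).
Then F(pi/3) - F(0) = (-2*pi**2/9 + 4 + 4*sqrt(3)*pi/3) - (8) = -4 - 2*pi**2/9 + 4*sqrt(3)*pi/3.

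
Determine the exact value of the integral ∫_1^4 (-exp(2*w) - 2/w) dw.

An antiderivative is F(w) = -exp(2*w)/2 - 2*log(w).
Then F(4) - F(1) = (-exp(8)/2 - log(16)) - (-exp(2)/2) = -exp(8)/2 - log(16) + exp(2)/2.

-exp(8)/2 - log(16) + exp(2)/2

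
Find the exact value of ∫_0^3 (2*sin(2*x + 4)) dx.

Let u = 2*x + 4, so du = 2 dx. When x = 0, u = 4; when x = 3, u = 10.
The integral becomes ∫ sin(u) du from 4 to 10, with antiderivative -cos(u).
Back in x: F(x) = -cos(2*x + 4).
Then F(3) - F(0) = (-cos(10)) - (-cos(4)) = cos(4) - cos(10).

cos(4) - cos(10)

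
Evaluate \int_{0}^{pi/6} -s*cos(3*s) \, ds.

Integrate by parts once (u = s, dv = -cos(3*s) ds).
An antiderivative is F(s) = -s*sin(3*s)/3 - cos(3*s)/9.
Then F(pi/6) - F(0) = (-pi/18) - (-1/9) = 1/9 - pi/18.

1/9 - pi/18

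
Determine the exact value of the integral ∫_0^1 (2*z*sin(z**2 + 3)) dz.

Let u = z**2 + 3, so du = 2*z dz. When z = 0, u = 3; when z = 1, u = 4.
The integral becomes ∫ sin(u) du from 3 to 4, with antiderivative -cos(u).
Back in z: F(z) = -cos(z**2 + 3).
Then F(1) - F(0) = (-cos(4)) - (-cos(3)) = cos(3) - cos(4).

cos(3) - cos(4)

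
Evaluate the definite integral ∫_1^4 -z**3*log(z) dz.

Integrate by parts once (u = ln z, dv = -z**3 dz).
An antiderivative is F(z) = -z**4*(4*log(z) - 1)/16.
Then F(4) - F(1) = (16 - 128*log(2)) - (1/16) = 255/16 - 128*log(2).

255/16 - 128*log(2)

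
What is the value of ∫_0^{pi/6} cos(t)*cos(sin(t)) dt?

Let u = sin(t), so du = cos(t) dt. When t = 0, u = 0; when t = pi/6, u = 1/2.
The integral becomes ∫ cos(u) du from 0 to 1/2, with antiderivative sin(u).
Back in t: F(t) = sin(sin(t)).
Then F(pi/6) - F(0) = (sin(1/2)) - (0) = sin(1/2).

sin(1/2)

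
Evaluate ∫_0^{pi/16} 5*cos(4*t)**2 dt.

5/16 + 5*pi/32

Use the identity cos^2(4*t) = (1 + cos(8*t))/2.
An antiderivative is F(t) = 5*t/2 + 5*sin(8*t)/16.
Then F(pi/16) - F(0) = (5/16 + 5*pi/32) - (0) = 5/16 + 5*pi/32.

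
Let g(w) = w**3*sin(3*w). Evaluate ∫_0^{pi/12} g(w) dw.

Integrate by parts 3 times (u = w^3, dv = sin(3*w) dw).
An antiderivative is F(w) = -w**3*cos(3*w)/3 + w**2*sin(3*w)/3 + 2*w*cos(3*w)/9 - 2*sin(3*w)/27.
Then F(pi/12) - F(0) = (sqrt(2)*(-384 - pi**3 + 12*pi**2 + 96*pi)/10368) - (0) = sqrt(2)*(-384 - pi**3 + 12*pi**2 + 96*pi)/10368.

sqrt(2)*(-384 - pi**3 + 12*pi**2 + 96*pi)/10368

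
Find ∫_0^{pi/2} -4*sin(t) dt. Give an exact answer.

-4

An antiderivative is F(t) = 4*cos(t).
Then F(pi/2) - F(0) = (0) - (4) = -4.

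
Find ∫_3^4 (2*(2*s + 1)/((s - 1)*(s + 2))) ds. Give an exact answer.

Factor the denominator: s**2 + s - 2 = (s + 2)(s - 1).
Partial fractions: 2*(2*s + 1)/((s - 1)*(s + 2)) = 2/(s + 2) + 2/(s - 1).
An antiderivative is F(s) = 2*log(s - 1) + 2*log(s + 2).
Then F(4) - F(3) = (2*log(2) + 4*log(3)) - (log(100)) = log(81/25).

log(81/25)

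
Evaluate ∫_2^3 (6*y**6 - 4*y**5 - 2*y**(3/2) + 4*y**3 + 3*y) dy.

-36*sqrt(3)/5 + 16*sqrt(2)/5 + 58549/42

By the power rule, an antiderivative is F(y) = 6*y**7/7 - 2*y**6/3 - 4*y**(5/2)/5 + y**4 + 3*y**2/2.
Then F(3) - F(2) = (20763/14 - 36*sqrt(3)/5) - (1870/21 - 16*sqrt(2)/5) = -36*sqrt(3)/5 + 16*sqrt(2)/5 + 58549/42.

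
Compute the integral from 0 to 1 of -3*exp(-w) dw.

An antiderivative is F(w) = 3*exp(-w).
Then F(1) - F(0) = (3*exp(-1)) - (3) = -3 + 3*exp(-1).

-3 + 3*exp(-1)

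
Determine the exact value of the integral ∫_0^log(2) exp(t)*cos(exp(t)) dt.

Let u = exp(t), so du = exp(t) dt. When t = 0, u = 1; when t = log(2), u = 2.
The integral becomes ∫ cos(u) du from 1 to 2, with antiderivative sin(u).
Back in t: F(t) = sin(exp(t)).
Then F(log(2)) - F(0) = (sin(2)) - (sin(1)) = -sin(1) + sin(2).

-sin(1) + sin(2)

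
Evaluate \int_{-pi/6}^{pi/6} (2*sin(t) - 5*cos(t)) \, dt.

-5

An antiderivative is F(t) = -5*sin(t) - 2*cos(t).
Then F(pi/6) - F(-pi/6) = (-5/2 - sqrt(3)) - (5/2 - sqrt(3)) = -5.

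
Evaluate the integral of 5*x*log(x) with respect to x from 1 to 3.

-10 + 45*log(3)/2

Integrate by parts once (u = ln x, dv = 5*x dx).
An antiderivative is F(x) = 5*x**2*(2*log(x) - 1)/4.
Then F(3) - F(1) = (-45/4 + 45*log(3)/2) - (-5/4) = -10 + 45*log(3)/2.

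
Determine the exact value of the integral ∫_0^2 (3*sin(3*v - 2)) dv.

cos(2) - cos(4)

Let u = 3*v - 2, so du = 3 dv. When v = 0, u = -2; when v = 2, u = 4.
The integral becomes ∫ sin(u) du from -2 to 4, with antiderivative -cos(u).
Back in v: F(v) = -cos(3*v - 2).
Then F(2) - F(0) = (-cos(4)) - (-cos(2)) = cos(2) - cos(4).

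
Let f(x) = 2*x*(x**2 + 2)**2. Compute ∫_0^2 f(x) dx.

Let u = x**2 + 2, so du = 2*x dx. When x = 0, u = 2; when x = 2, u = 6.
The integral becomes ∫ u**2 du from 2 to 6, with antiderivative u**3/3.
Back in x: F(x) = (x**2 + 2)**3/3.
Then F(2) - F(0) = (72) - (8/3) = 208/3.

208/3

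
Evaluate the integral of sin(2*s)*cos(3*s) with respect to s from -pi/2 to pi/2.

0

Use the identity sin(2*s)cos(3*s) = [sin(5*s) + sin(-s)]/2.
An antiderivative is F(s) = cos(s)/2 - cos(5*s)/10.
Then F(pi/2) - F(-pi/2) = (0) - (0) = 0.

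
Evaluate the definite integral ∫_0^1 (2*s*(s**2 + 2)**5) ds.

Let u = s**2 + 2, so du = 2*s ds. When s = 0, u = 2; when s = 1, u = 3.
The integral becomes ∫ u**5 du from 2 to 3, with antiderivative u**6/6.
Back in s: F(s) = (s**2 + 2)**6/6.
Then F(1) - F(0) = (243/2) - (32/3) = 665/6.

665/6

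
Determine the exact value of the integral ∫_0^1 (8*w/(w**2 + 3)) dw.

-4*log(3) + 8*log(2)

Let u = w**2 + 3, so du = 2*w dw. When w = 0, u = 3; when w = 1, u = 4.
The integral becomes 4·∫ 1/u du from 3 to 4, with antiderivative 4*log(u).
Back in w: F(w) = 4*log(w**2 + 3).
Then F(1) - F(0) = (8*log(2)) - (log(81)) = -4*log(3) + 8*log(2).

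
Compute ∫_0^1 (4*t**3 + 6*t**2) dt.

3

By the power rule, an antiderivative is F(t) = t**4 + 2*t**3.
Then F(1) - F(0) = (3) - (0) = 3.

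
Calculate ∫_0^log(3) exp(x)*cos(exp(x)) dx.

-sin(1) + sin(3)

Let u = exp(x), so du = exp(x) dx. When x = 0, u = 1; when x = log(3), u = 3.
The integral becomes ∫ cos(u) du from 1 to 3, with antiderivative sin(u).
Back in x: F(x) = sin(exp(x)).
Then F(log(3)) - F(0) = (sin(3)) - (sin(1)) = -sin(1) + sin(3).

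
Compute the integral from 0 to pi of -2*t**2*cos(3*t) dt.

Integrate by parts twice (u = t^2, dv = -2*cos(3*t) dt).
An antiderivative is F(t) = -2*t**2*sin(3*t)/3 - 4*t*cos(3*t)/9 + 4*sin(3*t)/27.
Then F(pi) - F(0) = (4*pi/9) - (0) = 4*pi/9.

4*pi/9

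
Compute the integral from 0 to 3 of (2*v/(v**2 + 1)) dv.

Let u = v**2 + 1, so du = 2*v dv. When v = 0, u = 1; when v = 3, u = 10.
The integral becomes ∫ 1/u du from 1 to 10, with antiderivative log(u).
Back in v: F(v) = log(v**2 + 1).
Then F(3) - F(0) = (log(10)) - (0) = log(10).

log(10)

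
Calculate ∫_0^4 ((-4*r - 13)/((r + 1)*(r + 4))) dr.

-3*log(5) - log(2)

Factor the denominator: r**2 + 5*r + 4 = (r + 4)(r + 1).
Partial fractions: (-4*r - 13)/((r + 1)*(r + 4)) = -1/(r + 4) - 3/(r + 1).
An antiderivative is F(r) = -3*log(r + 1) - log(r + 4).
Then F(4) - F(0) = (-3*log(5) - 3*log(2)) - (-log(4)) = -3*log(5) - log(2).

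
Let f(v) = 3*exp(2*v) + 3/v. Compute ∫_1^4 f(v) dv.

An antiderivative is F(v) = 3*exp(2*v)/2 + 3*log(v).
Then F(4) - F(1) = (log(64) + 3*exp(8)/2) - (3*exp(2)/2) = -3*exp(2)/2 + log(64) + 3*exp(8)/2.

-3*exp(2)/2 + log(64) + 3*exp(8)/2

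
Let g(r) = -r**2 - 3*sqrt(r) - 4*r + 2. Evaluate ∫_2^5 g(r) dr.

-75 - 10*sqrt(5) + 4*sqrt(2)

By the power rule, an antiderivative is F(r) = -2*r**(3/2) - r**3/3 - 2*r**2 + 2*r.
Then F(5) - F(2) = (-245/3 - 10*sqrt(5)) - (-20/3 - 4*sqrt(2)) = -75 - 10*sqrt(5) + 4*sqrt(2).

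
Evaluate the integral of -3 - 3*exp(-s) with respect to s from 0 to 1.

An antiderivative is F(s) = -3*s + 3*exp(-s).
Then F(1) - F(0) = (-3 + 3*exp(-1)) - (3) = -6 + 3*exp(-1).

-6 + 3*exp(-1)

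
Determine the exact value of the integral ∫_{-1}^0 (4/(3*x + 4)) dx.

8*log(2)/3

An antiderivative is F(x) = 4*log(3*x + 4)/3.
Then F(0) - F(-1) = (8*log(2)/3) - (0) = 8*log(2)/3.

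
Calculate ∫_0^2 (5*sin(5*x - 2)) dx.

Let u = 5*x - 2, so du = 5 dx. When x = 0, u = -2; when x = 2, u = 8.
The integral becomes ∫ sin(u) du from -2 to 8, with antiderivative -cos(u).
Back in x: F(x) = -cos(5*x - 2).
Then F(2) - F(0) = (-cos(8)) - (-cos(2)) = cos(2) - cos(8).

cos(2) - cos(8)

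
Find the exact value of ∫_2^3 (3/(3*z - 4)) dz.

log(5/2)

An antiderivative is F(z) = log(3*z - 4).
Then F(3) - F(2) = (log(5)) - (log(2)) = log(5/2).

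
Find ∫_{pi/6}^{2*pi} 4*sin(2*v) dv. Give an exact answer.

-1

An antiderivative is F(v) = -2*cos(2*v).
Then F(2*pi) - F(pi/6) = (-2) - (-1) = -1.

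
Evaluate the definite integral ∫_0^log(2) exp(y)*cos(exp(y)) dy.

-sin(1) + sin(2)

Let u = exp(y), so du = exp(y) dy. When y = 0, u = 1; when y = log(2), u = 2.
The integral becomes ∫ cos(u) du from 1 to 2, with antiderivative sin(u).
Back in y: F(y) = sin(exp(y)).
Then F(log(2)) - F(0) = (sin(2)) - (sin(1)) = -sin(1) + sin(2).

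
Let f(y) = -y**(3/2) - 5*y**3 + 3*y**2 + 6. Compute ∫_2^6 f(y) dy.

-1368 - 72*sqrt(6)/5 + 8*sqrt(2)/5

By the power rule, an antiderivative is F(y) = -2*y**(5/2)/5 - 5*y**4/4 + y**3 + 6*y.
Then F(6) - F(2) = (-1368 - 72*sqrt(6)/5) - (-8*sqrt(2)/5) = -1368 - 72*sqrt(6)/5 + 8*sqrt(2)/5.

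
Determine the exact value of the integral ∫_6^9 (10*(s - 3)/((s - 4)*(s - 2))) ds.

-15*log(2) + 5*log(5) + 5*log(7)

Factor the denominator: s**2 - 6*s + 8 = (s - 2)(s - 4).
Partial fractions: 10*(s - 3)/((s - 4)*(s - 2)) = 5/(s - 2) + 5/(s - 4).
An antiderivative is F(s) = 5*log(s - 4) + 5*log(s - 2).
Then F(9) - F(6) = (5*log(5) + 5*log(7)) - (15*log(2)) = -15*log(2) + 5*log(5) + 5*log(7).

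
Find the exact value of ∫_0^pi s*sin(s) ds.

Integrate by parts once (u = s, dv = sin(s) ds).
An antiderivative is F(s) = -s*cos(s) + sin(s).
Then F(pi) - F(0) = (pi) - (0) = pi.

pi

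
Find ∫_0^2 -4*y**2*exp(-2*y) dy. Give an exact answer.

Integrate by parts twice (u = y^2, dv = -4*exp(-2*y) dy).
An antiderivative is F(y) = (2*y**2 + 2*y + 1)*exp(-2*y).
Then F(2) - F(0) = (13*exp(-4)) - (1) = -1 + 13*exp(-4).

-1 + 13*exp(-4)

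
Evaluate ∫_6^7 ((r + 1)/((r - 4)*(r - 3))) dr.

-13*log(2) + 9*log(3)

Factor the denominator: r**2 - 7*r + 12 = (r - 3)(r - 4).
Partial fractions: (r + 1)/((r - 4)*(r - 3)) = -4/(r - 3) + 5/(r - 4).
An antiderivative is F(r) = 5*log(r - 4) - 4*log(r - 3).
Then F(7) - F(6) = (-8*log(2) + 5*log(3)) - (log(32/81)) = -13*log(2) + 9*log(3).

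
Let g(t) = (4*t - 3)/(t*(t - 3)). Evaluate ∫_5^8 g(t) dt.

log(25)

Factor the denominator: t**2 - 3*t = t(t - 3).
Partial fractions: (4*t - 3)/(t*(t - 3)) = 1/t + 3/(t - 3).
An antiderivative is F(t) = log(t) + 3*log(t - 3).
Then F(8) - F(5) = (3*log(2) + 3*log(5)) - (log(40)) = log(25).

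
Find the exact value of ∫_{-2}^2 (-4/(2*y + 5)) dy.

An antiderivative is F(y) = -2*log(2*y + 5).
Then F(2) - F(-2) = (-log(81)) - (0) = -log(81).

-log(81)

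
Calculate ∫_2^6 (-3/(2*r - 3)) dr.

An antiderivative is F(r) = -3*log(2*r - 3)/2.
Then F(6) - F(2) = (-log(27)) - (0) = -log(27).

-log(27)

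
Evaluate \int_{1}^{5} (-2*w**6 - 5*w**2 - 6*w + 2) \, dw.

-474428/21

By the power rule, an antiderivative is F(w) = -2*w**7/7 - 5*w**3/3 - 3*w**2 + 2*w.
Then F(5) - F(1) = (-474490/21) - (-62/21) = -474428/21.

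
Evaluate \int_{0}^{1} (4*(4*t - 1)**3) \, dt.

Let u = 4*t - 1, so du = 4 dt. When t = 0, u = -1; when t = 1, u = 3.
The integral becomes ∫ u**3 du from -1 to 3, with antiderivative u**4/4.
Back in t: F(t) = (4*t - 1)**4/4.
Then F(1) - F(0) = (81/4) - (1/4) = 20.

20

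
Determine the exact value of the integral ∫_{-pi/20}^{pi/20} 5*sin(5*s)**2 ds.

-1/2 + pi/4

Use the identity sin^2(5*s) = (1 - cos(10*s))/2.
An antiderivative is F(s) = 5*s/2 - sin(10*s)/4.
Then F(pi/20) - F(-pi/20) = (-1/4 + pi/8) - (1/4 - pi/8) = -1/2 + pi/4.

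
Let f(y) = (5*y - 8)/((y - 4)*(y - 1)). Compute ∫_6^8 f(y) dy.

Factor the denominator: y**2 - 5*y + 4 = (y - 1)(y - 4).
Partial fractions: (5*y - 8)/((y - 4)*(y - 1)) = 1/(y - 1) + 4/(y - 4).
An antiderivative is F(y) = 4*log(y - 4) + log(y - 1).
Then F(8) - F(6) = (log(7) + 8*log(2)) - (log(80)) = -log(5) + log(7) + 4*log(2).

-log(5) + log(7) + 4*log(2)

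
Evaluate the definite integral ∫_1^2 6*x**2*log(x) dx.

Integrate by parts once (u = ln x, dv = 6*x**2 dx).
An antiderivative is F(x) = 2*x**3*(3*log(x) - 1)/3.
Then F(2) - F(1) = (-16/3 + 16*log(2)) - (-2/3) = -14/3 + 16*log(2).

-14/3 + 16*log(2)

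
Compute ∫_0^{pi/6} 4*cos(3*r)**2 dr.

Use the identity cos^2(3*r) = (1 + cos(6*r))/2.
An antiderivative is F(r) = 2*r + sin(6*r)/3.
Then F(pi/6) - F(0) = (pi/3) - (0) = pi/3.

pi/3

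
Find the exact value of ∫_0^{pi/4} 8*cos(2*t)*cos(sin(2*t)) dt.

4*sin(1)

Let u = sin(2*t), so du = 2*cos(2*t) dt. When t = 0, u = 0; when t = pi/4, u = 1.
The integral becomes 4·∫ cos(u) du from 0 to 1, with antiderivative 4*sin(u).
Back in t: F(t) = 4*sin(sin(2*t)).
Then F(pi/4) - F(0) = (4*sin(1)) - (0) = 4*sin(1).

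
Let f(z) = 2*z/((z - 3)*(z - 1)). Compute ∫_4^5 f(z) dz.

Factor the denominator: z**2 - 4*z + 3 = (z - 1)(z - 3).
Partial fractions: 2*z/((z - 3)*(z - 1)) = -1/(z - 1) + 3/(z - 3).
An antiderivative is F(z) = 3*log(z - 3) - log(z - 1).
Then F(5) - F(4) = (log(2)) - (-log(3)) = log(6).

log(6)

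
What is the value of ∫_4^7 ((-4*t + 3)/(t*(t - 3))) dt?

-4*log(2) - log(7)

Factor the denominator: t**2 - 3*t = t(t - 3).
Partial fractions: (-4*t + 3)/(t*(t - 3)) = -1/t - 3/(t - 3).
An antiderivative is F(t) = -log(t) - 3*log(t - 3).
Then F(7) - F(4) = (-6*log(2) - log(7)) - (-log(4)) = -4*log(2) - log(7).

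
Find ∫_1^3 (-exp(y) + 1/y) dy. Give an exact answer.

An antiderivative is F(y) = -exp(y) + log(y).
Then F(3) - F(1) = (-exp(3) + log(3)) - (-exp(1)) = -exp(3) + log(3) + exp(1).

-exp(3) + log(3) + exp(1)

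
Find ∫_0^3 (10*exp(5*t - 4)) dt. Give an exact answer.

Let u = 5*t - 4, so du = 5 dt. When t = 0, u = -4; when t = 3, u = 11.
The integral becomes 2·∫ exp(u) du from -4 to 11, with antiderivative 2*exp(u).
Back in t: F(t) = 2*exp(5*t - 4).
Then F(3) - F(0) = (2*exp(11)) - (2*exp(-4)) = -(2 - 2*exp(15))*exp(-4).

-(2 - 2*exp(15))*exp(-4)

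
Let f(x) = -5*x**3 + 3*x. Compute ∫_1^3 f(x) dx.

-88

By the power rule, an antiderivative is F(x) = -5*x**4/4 + 3*x**2/2.
Then F(3) - F(1) = (-351/4) - (1/4) = -88.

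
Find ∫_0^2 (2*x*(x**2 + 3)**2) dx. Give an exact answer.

316/3

Let u = x**2 + 3, so du = 2*x dx. When x = 0, u = 3; when x = 2, u = 7.
The integral becomes ∫ u**2 du from 3 to 7, with antiderivative u**3/3.
Back in x: F(x) = (x**2 + 3)**3/3.
Then F(2) - F(0) = (343/3) - (9) = 316/3.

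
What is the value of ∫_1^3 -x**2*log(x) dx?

Integrate by parts once (u = ln x, dv = -x**2 dx).
An antiderivative is F(x) = -x**3*(3*log(x) - 1)/9.
Then F(3) - F(1) = (3 - 9*log(3)) - (1/9) = 26/9 - 9*log(3).

26/9 - 9*log(3)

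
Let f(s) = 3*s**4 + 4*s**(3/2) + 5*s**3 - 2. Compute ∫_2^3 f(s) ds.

-32*sqrt(2)/5 + 72*sqrt(3)/5 + 4117/20

By the power rule, an antiderivative is F(s) = 8*s**(5/2)/5 + 3*s**5/5 + 5*s**4/4 - 2*s.
Then F(3) - F(2) = (72*sqrt(3)/5 + 4821/20) - (32*sqrt(2)/5 + 176/5) = -32*sqrt(2)/5 + 72*sqrt(3)/5 + 4117/20.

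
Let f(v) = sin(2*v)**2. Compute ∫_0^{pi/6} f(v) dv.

Use the identity sin^2(2*v) = (1 - cos(4*v))/2.
An antiderivative is F(v) = v/2 - sin(4*v)/8.
Then F(pi/6) - F(0) = (-sqrt(3)/16 + pi/12) - (0) = -sqrt(3)/16 + pi/12.

-sqrt(3)/16 + pi/12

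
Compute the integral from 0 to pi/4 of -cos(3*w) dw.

An antiderivative is F(w) = -sin(3*w)/3.
Then F(pi/4) - F(0) = (-sqrt(2)/6) - (0) = -sqrt(2)/6.

-sqrt(2)/6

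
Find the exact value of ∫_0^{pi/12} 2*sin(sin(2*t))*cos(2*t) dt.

Let u = sin(2*t), so du = 2*cos(2*t) dt. When t = 0, u = 0; when t = pi/12, u = 1/2.
The integral becomes ∫ sin(u) du from 0 to 1/2, with antiderivative -cos(u).
Back in t: F(t) = -cos(sin(2*t)).
Then F(pi/12) - F(0) = (-cos(1/2)) - (-1) = 1 - cos(1/2).

1 - cos(1/2)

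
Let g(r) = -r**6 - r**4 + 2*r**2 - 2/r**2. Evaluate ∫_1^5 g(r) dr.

-1228952/105

By the power rule, an antiderivative is F(r) = -r**7/7 - r**5/5 + 2*r**3/3 + 2/r.
Then F(5) - F(1) = (-1228708/105) - (244/105) = -1228952/105.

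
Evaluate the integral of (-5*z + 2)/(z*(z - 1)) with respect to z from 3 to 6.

Factor the denominator: z**2 - z = z(z - 1).
Partial fractions: (-5*z + 2)/(z*(z - 1)) = -2/z - 3/(z - 1).
An antiderivative is F(z) = -2*log(z) - 3*log(z - 1).
Then F(6) - F(3) = (-3*log(5) - 2*log(3) - 2*log(2)) - (-log(72)) = -3*log(5) + log(2).

-3*log(5) + log(2)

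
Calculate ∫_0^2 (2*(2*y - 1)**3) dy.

20

Let u = 2*y - 1, so du = 2 dy. When y = 0, u = -1; when y = 2, u = 3.
The integral becomes ∫ u**3 du from -1 to 3, with antiderivative u**4/4.
Back in y: F(y) = (2*y - 1)**4/4.
Then F(2) - F(0) = (81/4) - (1/4) = 20.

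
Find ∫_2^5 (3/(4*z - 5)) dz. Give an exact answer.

3*log(5)/4

An antiderivative is F(z) = 3*log(4*z - 5)/4.
Then F(5) - F(2) = (3*log(15)/4) - (3*log(3)/4) = 3*log(5)/4.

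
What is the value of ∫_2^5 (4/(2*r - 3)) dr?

An antiderivative is F(r) = 2*log(2*r - 3).
Then F(5) - F(2) = (log(49)) - (0) = log(49).

log(49)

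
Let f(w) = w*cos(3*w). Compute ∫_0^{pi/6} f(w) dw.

Integrate by parts once (u = w, dv = cos(3*w) dw).
An antiderivative is F(w) = w*sin(3*w)/3 + cos(3*w)/9.
Then F(pi/6) - F(0) = (pi/18) - (1/9) = -1/9 + pi/18.

-1/9 + pi/18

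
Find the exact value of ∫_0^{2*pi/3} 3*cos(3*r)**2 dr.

pi

Use the identity cos^2(3*r) = (1 + cos(6*r))/2.
An antiderivative is F(r) = 3*r/2 + sin(6*r)/4.
Then F(2*pi/3) - F(0) = (pi) - (0) = pi.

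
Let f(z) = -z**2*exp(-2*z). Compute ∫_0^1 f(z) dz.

Integrate by parts twice (u = z^2, dv = -exp(-2*z) dz).
An antiderivative is F(z) = (2*z**2 + 2*z + 1)*exp(-2*z)/4.
Then F(1) - F(0) = (5*exp(-2)/4) - (1/4) = (5 - exp(2))*exp(-2)/4.

(5 - exp(2))*exp(-2)/4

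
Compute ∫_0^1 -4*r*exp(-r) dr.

-4 + 8*exp(-1)

Integrate by parts once (u = r, dv = -4*exp(-r) dr).
An antiderivative is F(r) = (4*r + 4)*exp(-r).
Then F(1) - F(0) = (8*exp(-1)) - (4) = -4 + 8*exp(-1).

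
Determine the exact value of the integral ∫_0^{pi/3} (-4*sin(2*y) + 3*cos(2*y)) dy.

An antiderivative is F(y) = 3*sin(2*y)/2 + 2*cos(2*y).
Then F(pi/3) - F(0) = (-1 + 3*sqrt(3)/4) - (2) = -3 + 3*sqrt(3)/4.

-3 + 3*sqrt(3)/4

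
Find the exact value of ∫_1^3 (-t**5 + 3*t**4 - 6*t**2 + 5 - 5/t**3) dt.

By the power rule, an antiderivative is F(t) = -t**6/6 + 3*t**5/5 - 2*t**3 + 5*t + 5/(2*t**2).
Then F(3) - F(1) = (-649/45) - (89/15) = -916/45.

-916/45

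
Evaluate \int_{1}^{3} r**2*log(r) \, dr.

Integrate by parts once (u = ln r, dv = r**2 dr).
An antiderivative is F(r) = r**3*(3*log(r) - 1)/9.
Then F(3) - F(1) = (-3 + 9*log(3)) - (-1/9) = -26/9 + 9*log(3).

-26/9 + 9*log(3)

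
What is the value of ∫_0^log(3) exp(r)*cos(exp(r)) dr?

Let u = exp(r), so du = exp(r) dr. When r = 0, u = 1; when r = log(3), u = 3.
The integral becomes ∫ cos(u) du from 1 to 3, with antiderivative sin(u).
Back in r: F(r) = sin(exp(r)).
Then F(log(3)) - F(0) = (sin(3)) - (sin(1)) = -sin(1) + sin(3).

-sin(1) + sin(3)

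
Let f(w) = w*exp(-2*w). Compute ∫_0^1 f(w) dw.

Integrate by parts once (u = w, dv = exp(-2*w) dw).
An antiderivative is F(w) = (-2*w - 1)*exp(-2*w)/4.
Then F(1) - F(0) = (-3*exp(-2)/4) - (-1/4) = (-3 + exp(2))*exp(-2)/4.

(-3 + exp(2))*exp(-2)/4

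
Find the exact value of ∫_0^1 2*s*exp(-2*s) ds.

Integrate by parts once (u = s, dv = 2*exp(-2*s) ds).
An antiderivative is F(s) = (-2*s - 1)*exp(-2*s)/2.
Then F(1) - F(0) = (-3*exp(-2)/2) - (-1/2) = (-3 + exp(2))*exp(-2)/2.

(-3 + exp(2))*exp(-2)/2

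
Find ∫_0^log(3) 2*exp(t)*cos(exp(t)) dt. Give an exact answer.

-2*sin(1) + 2*sin(3)

Let u = exp(t), so du = exp(t) dt. When t = 0, u = 1; when t = log(3), u = 3.
The integral becomes 2·∫ cos(u) du from 1 to 3, with antiderivative 2*sin(u).
Back in t: F(t) = 2*sin(exp(t)).
Then F(log(3)) - F(0) = (2*sin(3)) - (2*sin(1)) = -2*sin(1) + 2*sin(3).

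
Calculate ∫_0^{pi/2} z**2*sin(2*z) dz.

-1/2 + pi**2/8

Integrate by parts twice (u = z^2, dv = sin(2*z) dz).
An antiderivative is F(z) = -z**2*cos(2*z)/2 + z*sin(2*z)/2 + cos(2*z)/4.
Then F(pi/2) - F(0) = (-1/4 + pi**2/8) - (1/4) = -1/2 + pi**2/8.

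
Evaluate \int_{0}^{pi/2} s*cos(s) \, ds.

Integrate by parts once (u = s, dv = cos(s) ds).
An antiderivative is F(s) = s*sin(s) + cos(s).
Then F(pi/2) - F(0) = (pi/2) - (1) = -1 + pi/2.

-1 + pi/2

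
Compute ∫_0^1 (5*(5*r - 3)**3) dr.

-65/4

Let u = 5*r - 3, so du = 5 dr. When r = 0, u = -3; when r = 1, u = 2.
The integral becomes ∫ u**3 du from -3 to 2, with antiderivative u**4/4.
Back in r: F(r) = (5*r - 3)**4/4.
Then F(1) - F(0) = (4) - (81/4) = -65/4.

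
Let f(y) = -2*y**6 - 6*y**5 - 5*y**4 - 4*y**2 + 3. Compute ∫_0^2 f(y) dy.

-2882/21

By the power rule, an antiderivative is F(y) = -2*y**7/7 - y**6 - y**5 - 4*y**3/3 + 3*y.
Then F(2) - F(0) = (-2882/21) - (0) = -2882/21.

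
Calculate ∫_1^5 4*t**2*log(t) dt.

-496/9 + 500*log(5)/3

Integrate by parts once (u = ln t, dv = 4*t**2 dt).
An antiderivative is F(t) = 4*t**3*(3*log(t) - 1)/9.
Then F(5) - F(1) = (-500/9 + 500*log(5)/3) - (-4/9) = -496/9 + 500*log(5)/3.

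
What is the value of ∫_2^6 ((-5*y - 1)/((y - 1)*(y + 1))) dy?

-3*log(5) - 2*log(7) + 2*log(3)

Factor the denominator: y**2 - 1 = (y + 1)(y - 1).
Partial fractions: (-5*y - 1)/((y - 1)*(y + 1)) = -2/(y + 1) - 3/(y - 1).
An antiderivative is F(y) = -3*log(y - 1) - 2*log(y + 1).
Then F(6) - F(2) = (-3*log(5) - 2*log(7)) - (-log(9)) = -3*log(5) - 2*log(7) + 2*log(3).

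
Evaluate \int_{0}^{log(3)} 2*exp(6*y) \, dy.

728/3

Let u = exp(y), so du = exp(y) dy. When y = 0, u = 1; when y = log(3), u = 3.
The integral becomes 2·∫ u**5 du from 1 to 3, with antiderivative u**6/3.
Back in y: F(y) = exp(6*y)/3.
Then F(log(3)) - F(0) = (243) - (1/3) = 728/3.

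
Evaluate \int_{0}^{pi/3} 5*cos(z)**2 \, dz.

Use the identity cos^2(z) = (1 + cos(2*z))/2.
An antiderivative is F(z) = 5*z/2 + 5*sin(2*z)/4.
Then F(pi/3) - F(0) = (5*sqrt(3)/8 + 5*pi/6) - (0) = 5*sqrt(3)/8 + 5*pi/6.

5*sqrt(3)/8 + 5*pi/6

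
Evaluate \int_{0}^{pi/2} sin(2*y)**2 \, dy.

Use the identity sin^2(2*y) = (1 - cos(4*y))/2.
An antiderivative is F(y) = y/2 - sin(4*y)/8.
Then F(pi/2) - F(0) = (pi/4) - (0) = pi/4.

pi/4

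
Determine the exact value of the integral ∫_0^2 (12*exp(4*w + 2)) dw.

Let u = 4*w + 2, so du = 4 dw. When w = 0, u = 2; when w = 2, u = 10.
The integral becomes 3·∫ exp(u) du from 2 to 10, with antiderivative 3*exp(u).
Back in w: F(w) = 3*exp(4*w + 2).
Then F(2) - F(0) = (3*exp(10)) - (3*exp(2)) = -3*(1 - exp(8))*exp(2).

-3*(1 - exp(8))*exp(2)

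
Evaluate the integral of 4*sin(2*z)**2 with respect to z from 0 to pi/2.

Use the identity sin^2(2*z) = (1 - cos(4*z))/2.
An antiderivative is F(z) = 2*z - sin(4*z)/2.
Then F(pi/2) - F(0) = (pi) - (0) = pi.

pi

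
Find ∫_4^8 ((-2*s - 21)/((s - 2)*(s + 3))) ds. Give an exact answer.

Factor the denominator: s**2 + s - 6 = (s + 3)(s - 2).
Partial fractions: (-2*s - 21)/((s - 2)*(s + 3)) = 3/(s + 3) - 5/(s - 2).
An antiderivative is F(s) = -5*log(s - 2) + 3*log(s + 3).
Then F(8) - F(4) = (-5*log(3) - 5*log(2) + 3*log(11)) - (-5*log(2) + 3*log(7)) = -3*log(7) - 5*log(3) + 3*log(11).

-3*log(7) - 5*log(3) + 3*log(11)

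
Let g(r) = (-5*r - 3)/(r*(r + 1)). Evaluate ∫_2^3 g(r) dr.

Factor the denominator: r**2 + r = (r + 1)r.
Partial fractions: (-5*r - 3)/(r*(r + 1)) = -2/(r + 1) - 3/r.
An antiderivative is F(r) = -3*log(r) - 2*log(r + 1).
Then F(3) - F(2) = (-3*log(3) - 4*log(2)) - (-log(72)) = -log(6).

-log(6)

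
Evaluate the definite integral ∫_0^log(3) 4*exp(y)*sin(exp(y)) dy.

Let u = exp(y), so du = exp(y) dy. When y = 0, u = 1; when y = log(3), u = 3.
The integral becomes 4·∫ sin(u) du from 1 to 3, with antiderivative -4*cos(u).
Back in y: F(y) = -4*cos(exp(y)).
Then F(log(3)) - F(0) = (-4*cos(3)) - (-4*cos(1)) = 4*cos(1) - 4*cos(3).

4*cos(1) - 4*cos(3)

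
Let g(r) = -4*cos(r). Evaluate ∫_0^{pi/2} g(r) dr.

An antiderivative is F(r) = -4*sin(r).
Then F(pi/2) - F(0) = (-4) - (0) = -4.

-4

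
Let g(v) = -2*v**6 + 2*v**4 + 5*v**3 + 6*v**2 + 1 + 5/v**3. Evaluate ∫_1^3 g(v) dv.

-117038/315

By the power rule, an antiderivative is F(v) = -2*v**7/7 + 2*v**5/5 + 5*v**4/4 + 2*v**3 + v - 5/(2*v**2).
Then F(3) - F(1) = (-465803/1260) - (261/140) = -117038/315.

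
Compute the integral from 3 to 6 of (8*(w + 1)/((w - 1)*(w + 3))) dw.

-8*log(2) + 4*log(3) + 4*log(5)

Factor the denominator: w**2 + 2*w - 3 = (w + 3)(w - 1).
Partial fractions: 8*(w + 1)/((w - 1)*(w + 3)) = 4/(w + 3) + 4/(w - 1).
An antiderivative is F(w) = 4*log(w - 1) + 4*log(w + 3).
Then F(6) - F(3) = (4*log(5) + 8*log(3)) - (4*log(3) + 8*log(2)) = -8*log(2) + 4*log(3) + 4*log(5).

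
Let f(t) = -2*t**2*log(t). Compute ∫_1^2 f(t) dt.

14/9 - 16*log(2)/3

Integrate by parts once (u = ln t, dv = -2*t**2 dt).
An antiderivative is F(t) = -2*t**3*(3*log(t) - 1)/9.
Then F(2) - F(1) = (16/9 - 16*log(2)/3) - (2/9) = 14/9 - 16*log(2)/3.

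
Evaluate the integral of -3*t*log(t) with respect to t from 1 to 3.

6 - 27*log(3)/2

Integrate by parts once (u = ln t, dv = -3*t dt).
An antiderivative is F(t) = -3*t**2*(2*log(t) - 1)/4.
Then F(3) - F(1) = (27/4 - 27*log(3)/2) - (3/4) = 6 - 27*log(3)/2.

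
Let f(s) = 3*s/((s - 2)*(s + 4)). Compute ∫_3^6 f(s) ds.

Factor the denominator: s**2 + 2*s - 8 = (s + 4)(s - 2).
Partial fractions: 3*s/((s - 2)*(s + 4)) = 2/(s + 4) + 1/(s - 2).
An antiderivative is F(s) = log(s - 2) + 2*log(s + 4).
Then F(6) - F(3) = (4*log(2) + 2*log(5)) - (log(49)) = -2*log(7) + 4*log(2) + 2*log(5).

-2*log(7) + 4*log(2) + 2*log(5)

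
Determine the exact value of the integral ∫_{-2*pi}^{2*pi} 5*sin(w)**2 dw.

10*pi

Use the identity sin^2(w) = (1 - cos(2*w))/2.
An antiderivative is F(w) = 5*w/2 - 5*sin(2*w)/4.
Then F(2*pi) - F(-2*pi) = (5*pi) - (-5*pi) = 10*pi.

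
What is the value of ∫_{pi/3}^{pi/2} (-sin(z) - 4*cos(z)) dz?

-9/2 + 2*sqrt(3)

An antiderivative is F(z) = -4*sin(z) + cos(z).
Then F(pi/2) - F(pi/3) = (-4) - (1/2 - 2*sqrt(3)) = -9/2 + 2*sqrt(3).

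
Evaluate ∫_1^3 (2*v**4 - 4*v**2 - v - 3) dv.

By the power rule, an antiderivative is F(v) = 2*v**5/5 - 4*v**3/3 - v**2/2 - 3*v.
Then F(3) - F(1) = (477/10) - (-133/30) = 782/15.

782/15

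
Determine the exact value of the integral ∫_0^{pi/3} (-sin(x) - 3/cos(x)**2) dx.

-3*sqrt(3) - 1/2

An antiderivative is F(x) = cos(x) - 3*tan(x).
Then F(pi/3) - F(0) = (1/2 - 3*sqrt(3)) - (1) = -3*sqrt(3) - 1/2.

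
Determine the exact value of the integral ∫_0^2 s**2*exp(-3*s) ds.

Integrate by parts twice (u = s^2, dv = exp(-3*s) ds).
An antiderivative is F(s) = (-9*s**2 - 6*s - 2)*exp(-3*s)/27.
Then F(2) - F(0) = (-50*exp(-6)/27) - (-2/27) = 2/27 - 50*exp(-6)/27.

2/27 - 50*exp(-6)/27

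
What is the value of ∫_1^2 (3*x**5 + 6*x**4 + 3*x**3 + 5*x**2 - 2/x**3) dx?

1363/15

By the power rule, an antiderivative is F(x) = x**6/2 + 6*x**5/5 + 3*x**4/4 + 5*x**3/3 + x**(-2).
Then F(2) - F(1) = (5759/60) - (307/60) = 1363/15.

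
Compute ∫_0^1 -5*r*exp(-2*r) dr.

-5/4 + 15*exp(-2)/4

Integrate by parts once (u = r, dv = -5*exp(-2*r) dr).
An antiderivative is F(r) = (10*r + 5)*exp(-2*r)/4.
Then F(1) - F(0) = (15*exp(-2)/4) - (5/4) = -5/4 + 15*exp(-2)/4.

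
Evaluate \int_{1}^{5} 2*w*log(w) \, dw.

Integrate by parts once (u = ln w, dv = 2*w dw).
An antiderivative is F(w) = w**2*(2*log(w) - 1)/2.
Then F(5) - F(1) = (-25/2 + 25*log(5)) - (-1/2) = -12 + 25*log(5).

-12 + 25*log(5)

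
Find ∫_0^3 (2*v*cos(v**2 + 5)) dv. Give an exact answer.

Let u = v**2 + 5, so du = 2*v dv. When v = 0, u = 5; when v = 3, u = 14.
The integral becomes ∫ cos(u) du from 5 to 14, with antiderivative sin(u).
Back in v: F(v) = sin(v**2 + 5).
Then F(3) - F(0) = (sin(14)) - (sin(5)) = -sin(5) + sin(14).

-sin(5) + sin(14)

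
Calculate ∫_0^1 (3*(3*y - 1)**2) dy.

3

Let u = 3*y - 1, so du = 3 dy. When y = 0, u = -1; when y = 1, u = 2.
The integral becomes ∫ u**2 du from -1 to 2, with antiderivative u**3/3.
Back in y: F(y) = (3*y - 1)**3/3.
Then F(1) - F(0) = (8/3) - (-1/3) = 3.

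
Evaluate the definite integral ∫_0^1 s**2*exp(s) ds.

Integrate by parts twice (u = s^2, dv = exp(s) ds).
An antiderivative is F(s) = (s**2 - 2*s + 2)*exp(s).
Then F(1) - F(0) = (E) - (2) = -2 + E.

-2 + E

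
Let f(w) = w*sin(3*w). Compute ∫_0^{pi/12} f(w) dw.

sqrt(2)*(4 - pi)/72

Integrate by parts once (u = w, dv = sin(3*w) dw).
An antiderivative is F(w) = -w*cos(3*w)/3 + sin(3*w)/9.
Then F(pi/12) - F(0) = (sqrt(2)*(4 - pi)/72) - (0) = sqrt(2)*(4 - pi)/72.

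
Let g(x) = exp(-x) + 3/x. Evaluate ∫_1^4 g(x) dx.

An antiderivative is F(x) = 3*log(x) - exp(-x).
Then F(4) - F(1) = (-exp(-4) + 6*log(2)) - (-exp(-1)) = -exp(-4) + exp(-1) + 6*log(2).

-exp(-4) + exp(-1) + 6*log(2)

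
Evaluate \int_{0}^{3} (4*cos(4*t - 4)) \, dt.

sin(4) + sin(8)

Let u = 4*t - 4, so du = 4 dt. When t = 0, u = -4; when t = 3, u = 8.
The integral becomes ∫ cos(u) du from -4 to 8, with antiderivative sin(u).
Back in t: F(t) = sin(4*t - 4).
Then F(3) - F(0) = (sin(8)) - (-sin(4)) = sin(4) + sin(8).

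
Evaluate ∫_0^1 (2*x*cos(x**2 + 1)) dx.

Let u = x**2 + 1, so du = 2*x dx. When x = 0, u = 1; when x = 1, u = 2.
The integral becomes ∫ cos(u) du from 1 to 2, with antiderivative sin(u).
Back in x: F(x) = sin(x**2 + 1).
Then F(1) - F(0) = (sin(2)) - (sin(1)) = -sin(1) + sin(2).

-sin(1) + sin(2)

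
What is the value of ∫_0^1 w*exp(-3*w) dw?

Integrate by parts once (u = w, dv = exp(-3*w) dw).
An antiderivative is F(w) = (-3*w - 1)*exp(-3*w)/9.
Then F(1) - F(0) = (-4*exp(-3)/9) - (-1/9) = (-4 + exp(3))*exp(-3)/9.

(-4 + exp(3))*exp(-3)/9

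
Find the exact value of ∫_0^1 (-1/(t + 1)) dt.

An antiderivative is F(t) = -log(t + 1).
Then F(1) - F(0) = (-log(2)) - (0) = -log(2).

-log(2)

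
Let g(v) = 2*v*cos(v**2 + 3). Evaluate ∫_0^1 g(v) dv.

sin(4) - sin(3)

Let u = v**2 + 3, so du = 2*v dv. When v = 0, u = 3; when v = 1, u = 4.
The integral becomes ∫ cos(u) du from 3 to 4, with antiderivative sin(u).
Back in v: F(v) = sin(v**2 + 3).
Then F(1) - F(0) = (sin(4)) - (sin(3)) = sin(4) - sin(3).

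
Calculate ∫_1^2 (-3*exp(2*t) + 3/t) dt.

-3*exp(4)/2 + log(8) + 3*exp(2)/2

An antiderivative is F(t) = -3*exp(2*t)/2 + 3*log(t).
Then F(2) - F(1) = (-3*exp(4)/2 + log(8)) - (-3*exp(2)/2) = -3*exp(4)/2 + log(8) + 3*exp(2)/2.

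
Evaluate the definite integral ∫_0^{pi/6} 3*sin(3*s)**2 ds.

Use the identity sin^2(3*s) = (1 - cos(6*s))/2.
An antiderivative is F(s) = 3*s/2 - sin(6*s)/4.
Then F(pi/6) - F(0) = (pi/4) - (0) = pi/4.

pi/4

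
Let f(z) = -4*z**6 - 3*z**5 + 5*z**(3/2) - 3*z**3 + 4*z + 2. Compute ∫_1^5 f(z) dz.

-370078/7 + 50*sqrt(5)

By the power rule, an antiderivative is F(z) = -4*z**7/7 - z**6/2 + 2*z**(5/2) - 3*z**4/4 + 2*z**2 + 2*z.
Then F(5) - F(1) = (-1480195/28 + 50*sqrt(5)) - (117/28) = -370078/7 + 50*sqrt(5).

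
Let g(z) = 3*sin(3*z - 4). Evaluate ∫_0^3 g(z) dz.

Let u = 3*z - 4, so du = 3 dz. When z = 0, u = -4; when z = 3, u = 5.
The integral becomes ∫ sin(u) du from -4 to 5, with antiderivative -cos(u).
Back in z: F(z) = -cos(3*z - 4).
Then F(3) - F(0) = (-cos(5)) - (-cos(4)) = cos(4) - cos(5).

cos(4) - cos(5)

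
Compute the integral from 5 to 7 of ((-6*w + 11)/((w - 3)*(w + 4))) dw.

-5*log(11) - log(2) + 10*log(3)

Factor the denominator: w**2 + w - 12 = (w + 4)(w - 3).
Partial fractions: (-6*w + 11)/((w - 3)*(w + 4)) = -5/(w + 4) - 1/(w - 3).
An antiderivative is F(w) = -log(w - 3) - 5*log(w + 4).
Then F(7) - F(5) = (-5*log(11) - 2*log(2)) - (-10*log(3) - log(2)) = -5*log(11) - log(2) + 10*log(3).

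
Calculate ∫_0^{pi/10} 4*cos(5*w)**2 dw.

Use the identity cos^2(5*w) = (1 + cos(10*w))/2.
An antiderivative is F(w) = 2*w + sin(10*w)/5.
Then F(pi/10) - F(0) = (pi/5) - (0) = pi/5.

pi/5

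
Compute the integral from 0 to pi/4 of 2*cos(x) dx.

An antiderivative is F(x) = 2*sin(x).
Then F(pi/4) - F(0) = (sqrt(2)) - (0) = sqrt(2).

sqrt(2)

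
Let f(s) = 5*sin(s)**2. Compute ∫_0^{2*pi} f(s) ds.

Use the identity sin^2(s) = (1 - cos(2*s))/2.
An antiderivative is F(s) = 5*s/2 - 5*sin(2*s)/4.
Then F(2*pi) - F(0) = (5*pi) - (0) = 5*pi.

5*pi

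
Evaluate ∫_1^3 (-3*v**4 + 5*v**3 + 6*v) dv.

-106/5

By the power rule, an antiderivative is F(v) = -3*v**5/5 + 5*v**4/4 + 3*v**2.
Then F(3) - F(1) = (-351/20) - (73/20) = -106/5.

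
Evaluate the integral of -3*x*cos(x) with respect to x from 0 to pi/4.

-3*sqrt(2)/2 - 3*sqrt(2)*pi/8 + 3

Integrate by parts once (u = x, dv = -3*cos(x) dx).
An antiderivative is F(x) = -3*x*sin(x) - 3*cos(x).
Then F(pi/4) - F(0) = (3*sqrt(2)*(-4 - pi)/8) - (-3) = -3*sqrt(2)/2 - 3*sqrt(2)*pi/8 + 3.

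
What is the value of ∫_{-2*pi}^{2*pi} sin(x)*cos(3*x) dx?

Use the identity sin(x)cos(3*x) = [sin(4*x) + sin(-2*x)]/2.
An antiderivative is F(x) = cos(2*x)/4 - cos(4*x)/8.
Then F(2*pi) - F(-2*pi) = (1/8) - (1/8) = 0.

0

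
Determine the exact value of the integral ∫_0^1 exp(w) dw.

-1 + E

An antiderivative is F(w) = exp(w).
Then F(1) - F(0) = (E) - (1) = -1 + E.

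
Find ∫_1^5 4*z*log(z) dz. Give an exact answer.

-24 + 50*log(5)

Integrate by parts once (u = ln z, dv = 4*z dz).
An antiderivative is F(z) = z**2*(2*log(z) - 1).
Then F(5) - F(1) = (-25 + 50*log(5)) - (-1) = -24 + 50*log(5).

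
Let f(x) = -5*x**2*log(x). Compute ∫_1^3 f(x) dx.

Integrate by parts once (u = ln x, dv = -5*x**2 dx).
An antiderivative is F(x) = -5*x**3*(3*log(x) - 1)/9.
Then F(3) - F(1) = (15 - 45*log(3)) - (5/9) = 130/9 - 45*log(3).

130/9 - 45*log(3)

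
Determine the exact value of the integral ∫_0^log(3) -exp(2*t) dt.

-4

An antiderivative is F(t) = -exp(2*t)/2.
Then F(log(3)) - F(0) = (-9/2) - (-1/2) = -4.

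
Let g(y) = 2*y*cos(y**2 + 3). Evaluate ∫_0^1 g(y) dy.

Let u = y**2 + 3, so du = 2*y dy. When y = 0, u = 3; when y = 1, u = 4.
The integral becomes ∫ cos(u) du from 3 to 4, with antiderivative sin(u).
Back in y: F(y) = sin(y**2 + 3).
Then F(1) - F(0) = (sin(4)) - (sin(3)) = sin(4) - sin(3).

sin(4) - sin(3)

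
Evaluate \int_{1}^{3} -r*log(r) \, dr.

2 - 9*log(3)/2

Integrate by parts once (u = ln r, dv = -r dr).
An antiderivative is F(r) = -r**2*(2*log(r) - 1)/4.
Then F(3) - F(1) = (9/4 - 9*log(3)/2) - (1/4) = 2 - 9*log(3)/2.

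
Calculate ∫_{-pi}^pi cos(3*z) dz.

An antiderivative is F(z) = sin(3*z)/3.
Then F(pi) - F(-pi) = (0) - (0) = 0.

0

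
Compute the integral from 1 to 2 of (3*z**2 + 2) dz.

By the power rule, an antiderivative is F(z) = z**3 + 2*z.
Then F(2) - F(1) = (12) - (3) = 9.

9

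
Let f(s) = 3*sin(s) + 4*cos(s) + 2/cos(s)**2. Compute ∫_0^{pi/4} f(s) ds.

sqrt(2)/2 + 5

An antiderivative is F(s) = 4*sin(s) - 3*cos(s) + 2*tan(s).
Then F(pi/4) - F(0) = (sqrt(2)/2 + 2) - (-3) = sqrt(2)/2 + 5.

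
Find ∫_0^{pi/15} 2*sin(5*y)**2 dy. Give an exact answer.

Use the identity sin^2(5*y) = (1 - cos(10*y))/2.
An antiderivative is F(y) = y - sin(10*y)/10.
Then F(pi/15) - F(0) = (-sqrt(3)/20 + pi/15) - (0) = -sqrt(3)/20 + pi/15.

-sqrt(3)/20 + pi/15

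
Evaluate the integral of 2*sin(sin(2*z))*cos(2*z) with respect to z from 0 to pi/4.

Let u = sin(2*z), so du = 2*cos(2*z) dz. When z = 0, u = 0; when z = pi/4, u = 1.
The integral becomes ∫ sin(u) du from 0 to 1, with antiderivative -cos(u).
Back in z: F(z) = -cos(sin(2*z)).
Then F(pi/4) - F(0) = (-cos(1)) - (-1) = 1 - cos(1).

1 - cos(1)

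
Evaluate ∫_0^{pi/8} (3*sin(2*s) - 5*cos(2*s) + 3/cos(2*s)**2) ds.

An antiderivative is F(s) = -5*sin(2*s)/2 - 3*cos(2*s)/2 + 3*tan(2*s)/2.
Then F(pi/8) - F(0) = (3/2 - 2*sqrt(2)) - (-3/2) = 3 - 2*sqrt(2).

3 - 2*sqrt(2)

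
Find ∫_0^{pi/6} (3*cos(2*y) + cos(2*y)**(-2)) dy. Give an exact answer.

5*sqrt(3)/4

An antiderivative is F(y) = 3*sin(2*y)/2 + tan(2*y)/2.
Then F(pi/6) - F(0) = (5*sqrt(3)/4) - (0) = 5*sqrt(3)/4.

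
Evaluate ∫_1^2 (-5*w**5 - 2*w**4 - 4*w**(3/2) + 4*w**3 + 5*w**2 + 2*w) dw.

-1009/30 - 32*sqrt(2)/5

By the power rule, an antiderivative is F(w) = -5*w**6/6 - 8*w**(5/2)/5 - 2*w**5/5 + w**4 + 5*w**3/3 + w**2.
Then F(2) - F(1) = (-164/5 - 32*sqrt(2)/5) - (5/6) = -1009/30 - 32*sqrt(2)/5.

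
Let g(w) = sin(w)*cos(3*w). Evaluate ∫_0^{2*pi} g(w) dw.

0

Use the identity sin(w)cos(3*w) = [sin(4*w) + sin(-2*w)]/2.
An antiderivative is F(w) = cos(2*w)/4 - cos(4*w)/8.
Then F(2*pi) - F(0) = (1/8) - (1/8) = 0.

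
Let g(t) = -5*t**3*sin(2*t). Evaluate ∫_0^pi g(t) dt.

Integrate by parts 3 times (u = t^3, dv = -5*sin(2*t) dt).
An antiderivative is F(t) = 5*t**3*cos(2*t)/2 - 15*t**2*sin(2*t)/4 - 15*t*cos(2*t)/4 + 15*sin(2*t)/8.
Then F(pi) - F(0) = (5*pi*(-3 + 2*pi**2)/4) - (0) = 5*pi*(-3 + 2*pi**2)/4.

5*pi*(-3 + 2*pi**2)/4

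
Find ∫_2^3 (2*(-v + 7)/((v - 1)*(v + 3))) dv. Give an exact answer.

Factor the denominator: v**2 + 2*v - 3 = (v + 3)(v - 1).
Partial fractions: 2*(-v + 7)/((v - 1)*(v + 3)) = -5/(v + 3) + 3/(v - 1).
An antiderivative is F(v) = 3*log(v - 1) - 5*log(v + 3).
Then F(3) - F(2) = (-5*log(3) - 2*log(2)) - (-5*log(5)) = -5*log(3) - 2*log(2) + 5*log(5).

-5*log(3) - 2*log(2) + 5*log(5)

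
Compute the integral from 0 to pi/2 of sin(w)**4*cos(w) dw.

Let u = sin(w), so du = cos(w) dw. When w = 0, u = 0; when w = pi/2, u = 1.
The integral becomes ∫ u**4 du from 0 to 1, with antiderivative u**5/5.
Back in w: F(w) = sin(w)**5/5.
Then F(pi/2) - F(0) = (1/5) - (0) = 1/5.

1/5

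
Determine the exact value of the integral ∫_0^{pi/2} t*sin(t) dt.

Integrate by parts once (u = t, dv = sin(t) dt).
An antiderivative is F(t) = -t*cos(t) + sin(t).
Then F(pi/2) - F(0) = (1) - (0) = 1.

1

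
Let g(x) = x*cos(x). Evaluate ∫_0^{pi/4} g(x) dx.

-1 + sqrt(2)*pi/8 + sqrt(2)/2

Integrate by parts once (u = x, dv = cos(x) dx).
An antiderivative is F(x) = x*sin(x) + cos(x).
Then F(pi/4) - F(0) = (sqrt(2)*(pi + 4)/8) - (1) = -1 + sqrt(2)*pi/8 + sqrt(2)/2.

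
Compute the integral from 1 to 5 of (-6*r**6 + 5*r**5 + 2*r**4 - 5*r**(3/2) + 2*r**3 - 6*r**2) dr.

By the power rule, an antiderivative is F(r) = -6*r**7/7 + 5*r**6/6 - 2*r**(5/2) + 2*r**5/5 + r**4/2 - 2*r**3.
Then F(5) - F(1) = (-1105250/21 - 50*sqrt(5)) - (-328/105) = -1841974/35 - 50*sqrt(5).

-1841974/35 - 50*sqrt(5)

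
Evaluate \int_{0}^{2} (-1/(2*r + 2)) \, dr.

-log(6)/2 + log(2)/2

An antiderivative is F(r) = -log(2*r + 2)/2.
Then F(2) - F(0) = (-log(6)/2) - (-log(2)/2) = -log(6)/2 + log(2)/2.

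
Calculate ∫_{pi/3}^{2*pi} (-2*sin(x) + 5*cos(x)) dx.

1 - 5*sqrt(3)/2

An antiderivative is F(x) = 5*sin(x) + 2*cos(x).
Then F(2*pi) - F(pi/3) = (2) - (1 + 5*sqrt(3)/2) = 1 - 5*sqrt(3)/2.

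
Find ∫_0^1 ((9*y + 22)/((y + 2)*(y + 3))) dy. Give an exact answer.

Factor the denominator: y**2 + 5*y + 6 = (y + 3)(y + 2).
Partial fractions: (9*y + 22)/((y + 2)*(y + 3)) = 5/(y + 3) + 4/(y + 2).
An antiderivative is F(y) = 4*log(y + 2) + 5*log(y + 3).
Then F(1) - F(0) = (4*log(3) + 10*log(2)) - (4*log(2) + 5*log(3)) = log(64/3).

log(64/3)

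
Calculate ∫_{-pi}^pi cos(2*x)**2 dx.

Use the identity cos^2(2*x) = (1 + cos(4*x))/2.
An antiderivative is F(x) = x/2 + sin(4*x)/8.
Then F(pi) - F(-pi) = (pi/2) - (-pi/2) = pi.

pi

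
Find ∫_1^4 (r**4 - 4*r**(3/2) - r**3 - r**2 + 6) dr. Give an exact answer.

By the power rule, an antiderivative is F(r) = -8*r**(5/2)/5 + r**5/5 - r**4/4 - r**3/3 + 6*r.
Then F(4) - F(1) = (1384/15) - (241/60) = 353/4.

353/4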